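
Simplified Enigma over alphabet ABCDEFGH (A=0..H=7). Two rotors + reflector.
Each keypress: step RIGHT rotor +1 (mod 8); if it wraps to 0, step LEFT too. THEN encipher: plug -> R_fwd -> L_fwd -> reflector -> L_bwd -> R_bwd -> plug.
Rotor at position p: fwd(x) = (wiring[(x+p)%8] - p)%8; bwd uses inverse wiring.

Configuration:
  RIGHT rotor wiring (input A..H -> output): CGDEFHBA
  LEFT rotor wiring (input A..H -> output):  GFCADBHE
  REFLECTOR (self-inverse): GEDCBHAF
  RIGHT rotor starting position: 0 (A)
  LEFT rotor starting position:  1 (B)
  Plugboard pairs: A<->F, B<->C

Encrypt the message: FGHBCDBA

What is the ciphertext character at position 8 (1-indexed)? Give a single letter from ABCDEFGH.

Char 1 ('F'): step: R->1, L=1; F->plug->A->R->F->L->G->refl->A->L'->E->R'->D->plug->D
Char 2 ('G'): step: R->2, L=1; G->plug->G->R->A->L->E->refl->B->L'->B->R'->A->plug->F
Char 3 ('H'): step: R->3, L=1; H->plug->H->R->A->L->E->refl->B->L'->B->R'->A->plug->F
Char 4 ('B'): step: R->4, L=1; B->plug->C->R->F->L->G->refl->A->L'->E->R'->D->plug->D
Char 5 ('C'): step: R->5, L=1; C->plug->B->R->E->L->A->refl->G->L'->F->R'->D->plug->D
Char 6 ('D'): step: R->6, L=1; D->plug->D->R->A->L->E->refl->B->L'->B->R'->H->plug->H
Char 7 ('B'): step: R->7, L=1; B->plug->C->R->H->L->F->refl->H->L'->C->R'->H->plug->H
Char 8 ('A'): step: R->0, L->2 (L advanced); A->plug->F->R->H->L->D->refl->C->L'->F->R'->E->plug->E

E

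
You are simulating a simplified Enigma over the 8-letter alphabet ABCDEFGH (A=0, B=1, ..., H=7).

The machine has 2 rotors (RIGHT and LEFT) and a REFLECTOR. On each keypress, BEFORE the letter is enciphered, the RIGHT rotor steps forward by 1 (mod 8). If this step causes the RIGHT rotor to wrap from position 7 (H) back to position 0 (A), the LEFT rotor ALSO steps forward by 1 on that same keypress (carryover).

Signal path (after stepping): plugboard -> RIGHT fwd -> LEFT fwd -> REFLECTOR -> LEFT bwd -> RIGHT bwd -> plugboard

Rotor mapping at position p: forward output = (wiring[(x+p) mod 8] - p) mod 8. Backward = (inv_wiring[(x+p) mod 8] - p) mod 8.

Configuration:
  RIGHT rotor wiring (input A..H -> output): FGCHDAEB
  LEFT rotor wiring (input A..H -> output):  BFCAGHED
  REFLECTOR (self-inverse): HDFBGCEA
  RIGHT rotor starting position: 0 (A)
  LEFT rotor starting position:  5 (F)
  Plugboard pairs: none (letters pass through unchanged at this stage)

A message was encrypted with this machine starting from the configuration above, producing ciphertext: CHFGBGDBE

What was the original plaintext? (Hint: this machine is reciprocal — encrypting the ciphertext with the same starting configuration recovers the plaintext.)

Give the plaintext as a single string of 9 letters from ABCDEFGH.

Answer: ECGAHDAED

Derivation:
Char 1 ('C'): step: R->1, L=5; C->plug->C->R->G->L->D->refl->B->L'->H->R'->E->plug->E
Char 2 ('H'): step: R->2, L=5; H->plug->H->R->E->L->A->refl->H->L'->B->R'->C->plug->C
Char 3 ('F'): step: R->3, L=5; F->plug->F->R->C->L->G->refl->E->L'->D->R'->G->plug->G
Char 4 ('G'): step: R->4, L=5; G->plug->G->R->G->L->D->refl->B->L'->H->R'->A->plug->A
Char 5 ('B'): step: R->5, L=5; B->plug->B->R->H->L->B->refl->D->L'->G->R'->H->plug->H
Char 6 ('G'): step: R->6, L=5; G->plug->G->R->F->L->F->refl->C->L'->A->R'->D->plug->D
Char 7 ('D'): step: R->7, L=5; D->plug->D->R->D->L->E->refl->G->L'->C->R'->A->plug->A
Char 8 ('B'): step: R->0, L->6 (L advanced); B->plug->B->R->G->L->A->refl->H->L'->D->R'->E->plug->E
Char 9 ('E'): step: R->1, L=6; E->plug->E->R->H->L->B->refl->D->L'->C->R'->D->plug->D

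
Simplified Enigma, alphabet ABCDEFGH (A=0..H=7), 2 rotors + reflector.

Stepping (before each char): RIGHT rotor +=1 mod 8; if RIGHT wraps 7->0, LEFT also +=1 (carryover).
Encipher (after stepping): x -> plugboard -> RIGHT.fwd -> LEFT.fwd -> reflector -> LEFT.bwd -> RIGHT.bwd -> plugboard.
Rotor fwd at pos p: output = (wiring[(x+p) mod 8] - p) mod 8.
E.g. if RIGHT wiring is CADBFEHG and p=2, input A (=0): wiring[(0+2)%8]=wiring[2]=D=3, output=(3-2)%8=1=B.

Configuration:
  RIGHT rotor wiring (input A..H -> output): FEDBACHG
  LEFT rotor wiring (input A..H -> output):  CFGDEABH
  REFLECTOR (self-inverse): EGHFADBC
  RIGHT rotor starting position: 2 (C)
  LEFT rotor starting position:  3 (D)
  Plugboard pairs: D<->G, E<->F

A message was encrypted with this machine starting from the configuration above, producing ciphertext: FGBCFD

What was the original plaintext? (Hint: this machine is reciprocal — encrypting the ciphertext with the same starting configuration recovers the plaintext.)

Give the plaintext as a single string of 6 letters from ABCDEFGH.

Char 1 ('F'): step: R->3, L=3; F->plug->E->R->D->L->G->refl->B->L'->B->R'->G->plug->D
Char 2 ('G'): step: R->4, L=3; G->plug->D->R->C->L->F->refl->D->L'->H->R'->G->plug->D
Char 3 ('B'): step: R->5, L=3; B->plug->B->R->C->L->F->refl->D->L'->H->R'->E->plug->F
Char 4 ('C'): step: R->6, L=3; C->plug->C->R->H->L->D->refl->F->L'->C->R'->G->plug->D
Char 5 ('F'): step: R->7, L=3; F->plug->E->R->C->L->F->refl->D->L'->H->R'->A->plug->A
Char 6 ('D'): step: R->0, L->4 (L advanced); D->plug->G->R->H->L->H->refl->C->L'->G->R'->H->plug->H

Answer: DDFDAH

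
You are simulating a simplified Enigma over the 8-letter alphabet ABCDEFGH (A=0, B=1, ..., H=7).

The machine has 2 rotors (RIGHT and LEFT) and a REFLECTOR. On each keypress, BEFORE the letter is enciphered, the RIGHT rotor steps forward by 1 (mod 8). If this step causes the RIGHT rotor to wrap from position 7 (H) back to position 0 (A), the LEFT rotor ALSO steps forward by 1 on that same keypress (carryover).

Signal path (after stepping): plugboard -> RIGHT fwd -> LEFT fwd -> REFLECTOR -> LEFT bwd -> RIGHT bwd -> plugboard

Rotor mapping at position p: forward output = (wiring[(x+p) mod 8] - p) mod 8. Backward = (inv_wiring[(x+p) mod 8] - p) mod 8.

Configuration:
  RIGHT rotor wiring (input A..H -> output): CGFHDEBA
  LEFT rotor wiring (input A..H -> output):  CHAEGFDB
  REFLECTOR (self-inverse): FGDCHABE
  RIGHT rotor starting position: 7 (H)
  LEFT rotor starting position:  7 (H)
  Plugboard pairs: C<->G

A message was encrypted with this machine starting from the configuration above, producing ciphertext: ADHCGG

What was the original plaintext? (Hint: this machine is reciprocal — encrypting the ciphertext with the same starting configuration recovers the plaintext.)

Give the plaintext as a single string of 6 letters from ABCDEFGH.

Answer: GAEGFE

Derivation:
Char 1 ('A'): step: R->0, L->0 (L advanced); A->plug->A->R->C->L->A->refl->F->L'->F->R'->C->plug->G
Char 2 ('D'): step: R->1, L=0; D->plug->D->R->C->L->A->refl->F->L'->F->R'->A->plug->A
Char 3 ('H'): step: R->2, L=0; H->plug->H->R->E->L->G->refl->B->L'->H->R'->E->plug->E
Char 4 ('C'): step: R->3, L=0; C->plug->G->R->D->L->E->refl->H->L'->B->R'->C->plug->G
Char 5 ('G'): step: R->4, L=0; G->plug->C->R->F->L->F->refl->A->L'->C->R'->F->plug->F
Char 6 ('G'): step: R->5, L=0; G->plug->C->R->D->L->E->refl->H->L'->B->R'->E->plug->E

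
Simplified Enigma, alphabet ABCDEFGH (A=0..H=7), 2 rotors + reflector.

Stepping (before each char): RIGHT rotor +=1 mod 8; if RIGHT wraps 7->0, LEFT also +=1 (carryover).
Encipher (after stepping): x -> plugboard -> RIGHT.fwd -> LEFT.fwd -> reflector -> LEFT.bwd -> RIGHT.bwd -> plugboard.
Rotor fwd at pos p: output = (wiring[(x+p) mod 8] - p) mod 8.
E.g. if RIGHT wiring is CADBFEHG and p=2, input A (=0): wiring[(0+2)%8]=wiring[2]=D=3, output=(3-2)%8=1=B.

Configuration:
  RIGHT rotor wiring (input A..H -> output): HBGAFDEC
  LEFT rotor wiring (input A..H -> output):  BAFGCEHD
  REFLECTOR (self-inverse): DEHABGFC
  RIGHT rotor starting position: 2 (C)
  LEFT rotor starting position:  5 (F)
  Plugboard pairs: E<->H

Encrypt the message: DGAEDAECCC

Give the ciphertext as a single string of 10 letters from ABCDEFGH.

Char 1 ('D'): step: R->3, L=5; D->plug->D->R->B->L->C->refl->H->L'->A->R'->C->plug->C
Char 2 ('G'): step: R->4, L=5; G->plug->G->R->C->L->G->refl->F->L'->H->R'->B->plug->B
Char 3 ('A'): step: R->5, L=5; A->plug->A->R->G->L->B->refl->E->L'->D->R'->G->plug->G
Char 4 ('E'): step: R->6, L=5; E->plug->H->R->F->L->A->refl->D->L'->E->R'->B->plug->B
Char 5 ('D'): step: R->7, L=5; D->plug->D->R->H->L->F->refl->G->L'->C->R'->C->plug->C
Char 6 ('A'): step: R->0, L->6 (L advanced); A->plug->A->R->H->L->G->refl->F->L'->B->R'->B->plug->B
Char 7 ('E'): step: R->1, L=6; E->plug->H->R->G->L->E->refl->B->L'->A->R'->A->plug->A
Char 8 ('C'): step: R->2, L=6; C->plug->C->R->D->L->C->refl->H->L'->E->R'->A->plug->A
Char 9 ('C'): step: R->3, L=6; C->plug->C->R->A->L->B->refl->E->L'->G->R'->G->plug->G
Char 10 ('C'): step: R->4, L=6; C->plug->C->R->A->L->B->refl->E->L'->G->R'->D->plug->D

Answer: CBGBCBAAGD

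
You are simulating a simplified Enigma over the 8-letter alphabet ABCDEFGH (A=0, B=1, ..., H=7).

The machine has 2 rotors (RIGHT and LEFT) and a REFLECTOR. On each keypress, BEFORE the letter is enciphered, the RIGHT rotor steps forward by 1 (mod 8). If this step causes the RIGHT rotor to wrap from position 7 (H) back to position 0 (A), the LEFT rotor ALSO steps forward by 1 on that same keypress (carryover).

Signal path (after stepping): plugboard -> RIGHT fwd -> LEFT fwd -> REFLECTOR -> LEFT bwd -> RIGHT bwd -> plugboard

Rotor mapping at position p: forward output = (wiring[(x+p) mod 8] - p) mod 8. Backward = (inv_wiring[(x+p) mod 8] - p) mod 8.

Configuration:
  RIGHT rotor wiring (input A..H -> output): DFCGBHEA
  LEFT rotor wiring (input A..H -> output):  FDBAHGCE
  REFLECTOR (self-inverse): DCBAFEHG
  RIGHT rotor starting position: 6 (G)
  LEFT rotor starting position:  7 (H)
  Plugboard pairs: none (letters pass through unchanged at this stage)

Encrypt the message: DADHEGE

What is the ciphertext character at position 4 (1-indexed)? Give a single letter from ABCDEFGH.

Char 1 ('D'): step: R->7, L=7; D->plug->D->R->D->L->C->refl->B->L'->E->R'->B->plug->B
Char 2 ('A'): step: R->0, L->0 (L advanced); A->plug->A->R->D->L->A->refl->D->L'->B->R'->E->plug->E
Char 3 ('D'): step: R->1, L=0; D->plug->D->R->A->L->F->refl->E->L'->H->R'->G->plug->G
Char 4 ('H'): step: R->2, L=0; H->plug->H->R->D->L->A->refl->D->L'->B->R'->G->plug->G

G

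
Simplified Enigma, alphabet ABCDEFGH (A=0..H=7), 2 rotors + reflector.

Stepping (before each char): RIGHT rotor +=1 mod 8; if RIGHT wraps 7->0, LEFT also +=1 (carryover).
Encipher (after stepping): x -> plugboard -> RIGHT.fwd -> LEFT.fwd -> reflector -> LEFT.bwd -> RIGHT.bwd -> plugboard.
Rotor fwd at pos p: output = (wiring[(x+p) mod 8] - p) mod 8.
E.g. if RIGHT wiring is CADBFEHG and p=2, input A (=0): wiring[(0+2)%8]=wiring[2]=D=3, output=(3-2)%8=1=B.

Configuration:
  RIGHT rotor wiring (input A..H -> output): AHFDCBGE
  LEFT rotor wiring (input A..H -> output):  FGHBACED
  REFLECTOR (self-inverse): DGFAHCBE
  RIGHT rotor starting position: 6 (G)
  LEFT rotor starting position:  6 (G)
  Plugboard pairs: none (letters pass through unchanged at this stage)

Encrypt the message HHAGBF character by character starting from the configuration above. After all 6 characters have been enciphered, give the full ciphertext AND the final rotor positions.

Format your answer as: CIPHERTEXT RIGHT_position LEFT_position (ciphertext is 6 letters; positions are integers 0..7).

Char 1 ('H'): step: R->7, L=6; H->plug->H->R->H->L->E->refl->H->L'->C->R'->G->plug->G
Char 2 ('H'): step: R->0, L->7 (L advanced); H->plug->H->R->E->L->C->refl->F->L'->H->R'->B->plug->B
Char 3 ('A'): step: R->1, L=7; A->plug->A->R->G->L->D->refl->A->L'->D->R'->G->plug->G
Char 4 ('G'): step: R->2, L=7; G->plug->G->R->G->L->D->refl->A->L'->D->R'->A->plug->A
Char 5 ('B'): step: R->3, L=7; B->plug->B->R->H->L->F->refl->C->L'->E->R'->G->plug->G
Char 6 ('F'): step: R->4, L=7; F->plug->F->R->D->L->A->refl->D->L'->G->R'->A->plug->A
Final: ciphertext=GBGAGA, RIGHT=4, LEFT=7

Answer: GBGAGA 4 7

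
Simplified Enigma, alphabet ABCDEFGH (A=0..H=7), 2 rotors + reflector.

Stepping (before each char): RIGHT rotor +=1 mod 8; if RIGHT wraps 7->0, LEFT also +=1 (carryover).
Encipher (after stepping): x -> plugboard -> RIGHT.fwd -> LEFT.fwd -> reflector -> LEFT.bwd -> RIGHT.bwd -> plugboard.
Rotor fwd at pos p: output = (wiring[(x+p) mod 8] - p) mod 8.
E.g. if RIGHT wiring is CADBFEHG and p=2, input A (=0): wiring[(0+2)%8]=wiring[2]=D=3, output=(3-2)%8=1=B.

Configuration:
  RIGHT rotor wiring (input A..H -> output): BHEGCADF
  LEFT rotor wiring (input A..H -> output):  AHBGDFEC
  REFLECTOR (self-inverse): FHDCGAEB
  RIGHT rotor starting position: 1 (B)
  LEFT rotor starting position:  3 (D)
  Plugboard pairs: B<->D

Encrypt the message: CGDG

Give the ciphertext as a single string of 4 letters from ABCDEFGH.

Char 1 ('C'): step: R->2, L=3; C->plug->C->R->A->L->D->refl->C->L'->C->R'->A->plug->A
Char 2 ('G'): step: R->3, L=3; G->plug->G->R->E->L->H->refl->B->L'->D->R'->A->plug->A
Char 3 ('D'): step: R->4, L=3; D->plug->B->R->E->L->H->refl->B->L'->D->R'->F->plug->F
Char 4 ('G'): step: R->5, L=3; G->plug->G->R->B->L->A->refl->F->L'->F->R'->H->plug->H

Answer: AAFH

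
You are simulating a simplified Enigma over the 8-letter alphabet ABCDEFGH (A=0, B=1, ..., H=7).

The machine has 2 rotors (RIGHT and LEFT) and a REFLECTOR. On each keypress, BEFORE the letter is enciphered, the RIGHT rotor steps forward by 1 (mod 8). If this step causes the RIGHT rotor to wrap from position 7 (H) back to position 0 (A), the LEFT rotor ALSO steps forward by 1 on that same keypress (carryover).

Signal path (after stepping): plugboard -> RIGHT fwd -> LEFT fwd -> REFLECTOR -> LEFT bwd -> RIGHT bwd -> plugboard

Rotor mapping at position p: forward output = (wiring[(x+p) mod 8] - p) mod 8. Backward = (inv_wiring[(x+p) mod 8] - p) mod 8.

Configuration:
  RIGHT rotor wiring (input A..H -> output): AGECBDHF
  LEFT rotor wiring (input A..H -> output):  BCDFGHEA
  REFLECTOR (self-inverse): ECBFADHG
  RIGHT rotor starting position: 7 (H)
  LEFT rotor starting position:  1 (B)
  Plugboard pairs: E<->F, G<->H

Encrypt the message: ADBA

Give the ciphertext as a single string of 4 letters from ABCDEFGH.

Answer: CHGF

Derivation:
Char 1 ('A'): step: R->0, L->2 (L advanced); A->plug->A->R->A->L->B->refl->C->L'->E->R'->C->plug->C
Char 2 ('D'): step: R->1, L=2; D->plug->D->R->A->L->B->refl->C->L'->E->R'->G->plug->H
Char 3 ('B'): step: R->2, L=2; B->plug->B->R->A->L->B->refl->C->L'->E->R'->H->plug->G
Char 4 ('A'): step: R->3, L=2; A->plug->A->R->H->L->A->refl->E->L'->C->R'->E->plug->F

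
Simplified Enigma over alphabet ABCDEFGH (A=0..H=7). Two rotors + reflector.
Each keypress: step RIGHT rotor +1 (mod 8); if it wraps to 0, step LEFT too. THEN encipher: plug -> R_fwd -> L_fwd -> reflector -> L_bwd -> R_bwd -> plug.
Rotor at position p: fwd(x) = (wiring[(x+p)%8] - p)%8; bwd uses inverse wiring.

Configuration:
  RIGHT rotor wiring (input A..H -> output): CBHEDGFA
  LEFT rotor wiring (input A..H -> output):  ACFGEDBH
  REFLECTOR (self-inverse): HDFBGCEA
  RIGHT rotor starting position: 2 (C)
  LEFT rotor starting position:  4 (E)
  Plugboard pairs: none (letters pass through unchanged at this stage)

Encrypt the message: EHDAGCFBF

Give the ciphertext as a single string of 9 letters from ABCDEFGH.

Answer: HCEBCGDDE

Derivation:
Char 1 ('E'): step: R->3, L=4; E->plug->E->R->F->L->G->refl->E->L'->E->R'->H->plug->H
Char 2 ('H'): step: R->4, L=4; H->plug->H->R->A->L->A->refl->H->L'->B->R'->C->plug->C
Char 3 ('D'): step: R->5, L=4; D->plug->D->R->F->L->G->refl->E->L'->E->R'->E->plug->E
Char 4 ('A'): step: R->6, L=4; A->plug->A->R->H->L->C->refl->F->L'->C->R'->B->plug->B
Char 5 ('G'): step: R->7, L=4; G->plug->G->R->H->L->C->refl->F->L'->C->R'->C->plug->C
Char 6 ('C'): step: R->0, L->5 (L advanced); C->plug->C->R->H->L->H->refl->A->L'->F->R'->G->plug->G
Char 7 ('F'): step: R->1, L=5; F->plug->F->R->E->L->F->refl->C->L'->C->R'->D->plug->D
Char 8 ('B'): step: R->2, L=5; B->plug->B->R->C->L->C->refl->F->L'->E->R'->D->plug->D
Char 9 ('F'): step: R->3, L=5; F->plug->F->R->H->L->H->refl->A->L'->F->R'->E->plug->E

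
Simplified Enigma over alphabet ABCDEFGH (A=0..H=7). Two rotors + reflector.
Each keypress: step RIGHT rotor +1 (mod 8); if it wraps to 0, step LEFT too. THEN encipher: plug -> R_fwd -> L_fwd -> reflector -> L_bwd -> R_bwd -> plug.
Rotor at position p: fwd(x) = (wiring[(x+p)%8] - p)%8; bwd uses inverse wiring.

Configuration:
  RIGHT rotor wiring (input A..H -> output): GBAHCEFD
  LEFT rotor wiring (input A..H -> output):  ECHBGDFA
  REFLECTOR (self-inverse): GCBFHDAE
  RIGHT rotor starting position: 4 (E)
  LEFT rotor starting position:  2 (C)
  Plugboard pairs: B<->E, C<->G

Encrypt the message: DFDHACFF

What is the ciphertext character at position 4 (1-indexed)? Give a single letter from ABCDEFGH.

Char 1 ('D'): step: R->5, L=2; D->plug->D->R->B->L->H->refl->E->L'->C->R'->G->plug->C
Char 2 ('F'): step: R->6, L=2; F->plug->F->R->B->L->H->refl->E->L'->C->R'->E->plug->B
Char 3 ('D'): step: R->7, L=2; D->plug->D->R->B->L->H->refl->E->L'->C->R'->C->plug->G
Char 4 ('H'): step: R->0, L->3 (L advanced); H->plug->H->R->D->L->C->refl->B->L'->F->R'->G->plug->C

C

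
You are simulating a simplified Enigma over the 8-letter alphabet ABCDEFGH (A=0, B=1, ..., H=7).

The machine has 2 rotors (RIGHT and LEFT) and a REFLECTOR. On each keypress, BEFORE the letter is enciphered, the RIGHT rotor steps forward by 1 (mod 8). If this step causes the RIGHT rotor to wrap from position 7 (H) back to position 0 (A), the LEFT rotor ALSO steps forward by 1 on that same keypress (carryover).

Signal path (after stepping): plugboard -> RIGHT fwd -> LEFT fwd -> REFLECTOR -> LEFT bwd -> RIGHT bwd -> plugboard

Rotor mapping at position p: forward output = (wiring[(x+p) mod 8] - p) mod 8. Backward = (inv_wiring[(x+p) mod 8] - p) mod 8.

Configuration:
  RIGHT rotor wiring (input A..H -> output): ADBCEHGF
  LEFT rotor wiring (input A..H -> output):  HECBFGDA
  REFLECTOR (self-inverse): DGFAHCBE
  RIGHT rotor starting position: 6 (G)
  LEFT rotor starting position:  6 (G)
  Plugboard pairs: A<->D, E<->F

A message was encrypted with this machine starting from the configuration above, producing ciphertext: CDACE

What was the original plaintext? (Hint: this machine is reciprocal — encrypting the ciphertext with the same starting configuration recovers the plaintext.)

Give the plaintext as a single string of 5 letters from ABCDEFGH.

Answer: DHCFG

Derivation:
Char 1 ('C'): step: R->7, L=6; C->plug->C->R->E->L->E->refl->H->L'->G->R'->A->plug->D
Char 2 ('D'): step: R->0, L->7 (L advanced); D->plug->A->R->A->L->B->refl->G->L'->F->R'->H->plug->H
Char 3 ('A'): step: R->1, L=7; A->plug->D->R->D->L->D->refl->A->L'->B->R'->C->plug->C
Char 4 ('C'): step: R->2, L=7; C->plug->C->R->C->L->F->refl->C->L'->E->R'->E->plug->F
Char 5 ('E'): step: R->3, L=7; E->plug->F->R->F->L->G->refl->B->L'->A->R'->G->plug->G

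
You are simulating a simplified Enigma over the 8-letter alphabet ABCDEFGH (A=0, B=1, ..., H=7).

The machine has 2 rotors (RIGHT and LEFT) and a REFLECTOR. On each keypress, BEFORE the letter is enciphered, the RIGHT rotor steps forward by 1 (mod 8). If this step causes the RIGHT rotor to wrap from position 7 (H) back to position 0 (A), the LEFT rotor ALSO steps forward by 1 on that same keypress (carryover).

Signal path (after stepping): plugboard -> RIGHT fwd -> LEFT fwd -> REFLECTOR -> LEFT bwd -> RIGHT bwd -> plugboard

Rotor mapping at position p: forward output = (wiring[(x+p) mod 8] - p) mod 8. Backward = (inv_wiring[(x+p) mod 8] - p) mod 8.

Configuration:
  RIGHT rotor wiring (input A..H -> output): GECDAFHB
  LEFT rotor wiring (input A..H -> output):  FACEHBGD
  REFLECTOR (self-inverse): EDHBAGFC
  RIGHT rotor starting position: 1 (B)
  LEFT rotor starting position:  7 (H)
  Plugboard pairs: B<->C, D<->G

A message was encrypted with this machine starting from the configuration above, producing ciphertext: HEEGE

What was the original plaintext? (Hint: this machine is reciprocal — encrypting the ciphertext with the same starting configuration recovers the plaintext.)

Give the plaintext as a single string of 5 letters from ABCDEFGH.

Char 1 ('H'): step: R->2, L=7; H->plug->H->R->C->L->B->refl->D->L'->D->R'->D->plug->G
Char 2 ('E'): step: R->3, L=7; E->plug->E->R->G->L->C->refl->H->L'->H->R'->H->plug->H
Char 3 ('E'): step: R->4, L=7; E->plug->E->R->C->L->B->refl->D->L'->D->R'->C->plug->B
Char 4 ('G'): step: R->5, L=7; G->plug->D->R->B->L->G->refl->F->L'->E->R'->C->plug->B
Char 5 ('E'): step: R->6, L=7; E->plug->E->R->E->L->F->refl->G->L'->B->R'->A->plug->A

Answer: GHBBA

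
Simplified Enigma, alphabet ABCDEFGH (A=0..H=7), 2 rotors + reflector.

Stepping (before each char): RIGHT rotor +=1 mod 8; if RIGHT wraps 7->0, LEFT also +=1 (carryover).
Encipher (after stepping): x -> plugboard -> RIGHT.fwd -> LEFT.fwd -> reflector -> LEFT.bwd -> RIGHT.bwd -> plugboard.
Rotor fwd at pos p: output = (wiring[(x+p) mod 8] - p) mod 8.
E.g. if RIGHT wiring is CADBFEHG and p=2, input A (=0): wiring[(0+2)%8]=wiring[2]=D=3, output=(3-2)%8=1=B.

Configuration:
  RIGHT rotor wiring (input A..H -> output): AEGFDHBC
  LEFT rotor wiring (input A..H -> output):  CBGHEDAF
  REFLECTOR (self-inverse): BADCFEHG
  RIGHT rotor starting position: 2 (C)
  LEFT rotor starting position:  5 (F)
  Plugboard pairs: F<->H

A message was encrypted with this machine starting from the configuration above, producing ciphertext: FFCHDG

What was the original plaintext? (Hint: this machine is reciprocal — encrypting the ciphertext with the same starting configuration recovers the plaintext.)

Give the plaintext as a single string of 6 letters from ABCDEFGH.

Char 1 ('F'): step: R->3, L=5; F->plug->H->R->D->L->F->refl->E->L'->E->R'->C->plug->C
Char 2 ('F'): step: R->4, L=5; F->plug->H->R->B->L->D->refl->C->L'->G->R'->D->plug->D
Char 3 ('C'): step: R->5, L=5; C->plug->C->R->F->L->B->refl->A->L'->C->R'->A->plug->A
Char 4 ('H'): step: R->6, L=5; H->plug->F->R->H->L->H->refl->G->L'->A->R'->E->plug->E
Char 5 ('D'): step: R->7, L=5; D->plug->D->R->H->L->H->refl->G->L'->A->R'->G->plug->G
Char 6 ('G'): step: R->0, L->6 (L advanced); G->plug->G->R->B->L->H->refl->G->L'->G->R'->C->plug->C

Answer: CDAEGC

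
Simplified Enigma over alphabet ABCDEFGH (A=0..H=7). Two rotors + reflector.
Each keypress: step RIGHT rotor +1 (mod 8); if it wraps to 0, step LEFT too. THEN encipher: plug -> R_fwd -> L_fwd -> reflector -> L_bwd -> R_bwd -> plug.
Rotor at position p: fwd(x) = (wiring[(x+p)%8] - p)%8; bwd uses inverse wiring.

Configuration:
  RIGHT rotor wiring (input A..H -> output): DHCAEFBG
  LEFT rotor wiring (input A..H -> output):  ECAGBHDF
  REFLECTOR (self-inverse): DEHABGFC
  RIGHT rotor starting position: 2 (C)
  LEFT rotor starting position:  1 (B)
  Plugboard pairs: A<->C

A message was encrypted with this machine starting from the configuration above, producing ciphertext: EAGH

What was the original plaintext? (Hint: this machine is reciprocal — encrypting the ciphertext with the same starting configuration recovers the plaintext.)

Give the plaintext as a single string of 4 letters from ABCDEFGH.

Char 1 ('E'): step: R->3, L=1; E->plug->E->R->D->L->A->refl->D->L'->H->R'->H->plug->H
Char 2 ('A'): step: R->4, L=1; A->plug->C->R->F->L->C->refl->H->L'->B->R'->B->plug->B
Char 3 ('G'): step: R->5, L=1; G->plug->G->R->D->L->A->refl->D->L'->H->R'->H->plug->H
Char 4 ('H'): step: R->6, L=1; H->plug->H->R->H->L->D->refl->A->L'->D->R'->A->plug->C

Answer: HBHC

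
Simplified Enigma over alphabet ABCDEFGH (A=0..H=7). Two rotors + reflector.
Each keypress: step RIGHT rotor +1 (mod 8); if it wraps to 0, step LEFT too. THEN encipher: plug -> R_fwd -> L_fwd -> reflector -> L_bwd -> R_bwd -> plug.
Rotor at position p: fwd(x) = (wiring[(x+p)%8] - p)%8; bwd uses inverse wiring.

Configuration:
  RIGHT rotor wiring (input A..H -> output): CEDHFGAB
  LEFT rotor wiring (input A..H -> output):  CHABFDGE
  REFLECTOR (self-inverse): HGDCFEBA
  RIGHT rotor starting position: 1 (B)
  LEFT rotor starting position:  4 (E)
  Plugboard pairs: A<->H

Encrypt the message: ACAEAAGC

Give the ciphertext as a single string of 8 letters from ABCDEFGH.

Char 1 ('A'): step: R->2, L=4; A->plug->H->R->C->L->C->refl->D->L'->F->R'->B->plug->B
Char 2 ('C'): step: R->3, L=4; C->plug->C->R->D->L->A->refl->H->L'->B->R'->G->plug->G
Char 3 ('A'): step: R->4, L=4; A->plug->H->R->D->L->A->refl->H->L'->B->R'->A->plug->H
Char 4 ('E'): step: R->5, L=4; E->plug->E->R->H->L->F->refl->E->L'->G->R'->F->plug->F
Char 5 ('A'): step: R->6, L=4; A->plug->H->R->A->L->B->refl->G->L'->E->R'->C->plug->C
Char 6 ('A'): step: R->7, L=4; A->plug->H->R->B->L->H->refl->A->L'->D->R'->B->plug->B
Char 7 ('G'): step: R->0, L->5 (L advanced); G->plug->G->R->A->L->G->refl->B->L'->B->R'->H->plug->A
Char 8 ('C'): step: R->1, L=5; C->plug->C->R->G->L->E->refl->F->L'->D->R'->A->plug->H

Answer: BGHFCBAH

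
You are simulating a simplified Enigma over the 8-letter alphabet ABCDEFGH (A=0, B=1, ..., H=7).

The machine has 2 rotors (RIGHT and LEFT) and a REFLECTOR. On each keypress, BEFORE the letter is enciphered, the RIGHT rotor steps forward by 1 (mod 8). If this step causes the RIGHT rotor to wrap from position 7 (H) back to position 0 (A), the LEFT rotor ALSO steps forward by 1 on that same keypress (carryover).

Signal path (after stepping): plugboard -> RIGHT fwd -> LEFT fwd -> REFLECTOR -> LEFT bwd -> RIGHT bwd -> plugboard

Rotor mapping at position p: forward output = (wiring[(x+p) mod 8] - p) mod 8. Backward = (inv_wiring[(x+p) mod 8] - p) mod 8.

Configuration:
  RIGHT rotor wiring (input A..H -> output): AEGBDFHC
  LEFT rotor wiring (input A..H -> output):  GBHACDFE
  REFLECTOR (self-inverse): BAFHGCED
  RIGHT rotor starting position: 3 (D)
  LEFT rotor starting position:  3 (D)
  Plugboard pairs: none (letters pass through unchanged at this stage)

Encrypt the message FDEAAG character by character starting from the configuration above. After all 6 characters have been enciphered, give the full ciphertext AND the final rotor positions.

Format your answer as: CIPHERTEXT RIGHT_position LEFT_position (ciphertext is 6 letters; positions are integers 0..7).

Answer: CAFHGF 1 4

Derivation:
Char 1 ('F'): step: R->4, L=3; F->plug->F->R->A->L->F->refl->C->L'->D->R'->C->plug->C
Char 2 ('D'): step: R->5, L=3; D->plug->D->R->D->L->C->refl->F->L'->A->R'->A->plug->A
Char 3 ('E'): step: R->6, L=3; E->plug->E->R->A->L->F->refl->C->L'->D->R'->F->plug->F
Char 4 ('A'): step: R->7, L=3; A->plug->A->R->D->L->C->refl->F->L'->A->R'->H->plug->H
Char 5 ('A'): step: R->0, L->4 (L advanced); A->plug->A->R->A->L->G->refl->E->L'->H->R'->G->plug->G
Char 6 ('G'): step: R->1, L=4; G->plug->G->R->B->L->H->refl->D->L'->G->R'->F->plug->F
Final: ciphertext=CAFHGF, RIGHT=1, LEFT=4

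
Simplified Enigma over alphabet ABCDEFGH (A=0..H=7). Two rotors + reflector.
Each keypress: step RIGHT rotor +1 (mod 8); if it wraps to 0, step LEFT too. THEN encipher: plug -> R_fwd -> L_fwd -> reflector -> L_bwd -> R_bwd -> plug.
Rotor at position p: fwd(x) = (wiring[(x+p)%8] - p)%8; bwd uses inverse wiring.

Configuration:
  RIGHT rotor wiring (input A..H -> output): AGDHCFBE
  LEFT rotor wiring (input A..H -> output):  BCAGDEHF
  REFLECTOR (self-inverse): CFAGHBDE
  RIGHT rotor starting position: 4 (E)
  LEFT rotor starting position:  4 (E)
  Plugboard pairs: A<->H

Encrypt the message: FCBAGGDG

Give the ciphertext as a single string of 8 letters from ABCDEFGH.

Char 1 ('F'): step: R->5, L=4; F->plug->F->R->G->L->E->refl->H->L'->A->R'->A->plug->H
Char 2 ('C'): step: R->6, L=4; C->plug->C->R->C->L->D->refl->G->L'->F->R'->E->plug->E
Char 3 ('B'): step: R->7, L=4; B->plug->B->R->B->L->A->refl->C->L'->H->R'->C->plug->C
Char 4 ('A'): step: R->0, L->5 (L advanced); A->plug->H->R->E->L->F->refl->B->L'->G->R'->B->plug->B
Char 5 ('G'): step: R->1, L=5; G->plug->G->R->D->L->E->refl->H->L'->A->R'->F->plug->F
Char 6 ('G'): step: R->2, L=5; G->plug->G->R->G->L->B->refl->F->L'->E->R'->H->plug->A
Char 7 ('D'): step: R->3, L=5; D->plug->D->R->G->L->B->refl->F->L'->E->R'->A->plug->H
Char 8 ('G'): step: R->4, L=5; G->plug->G->R->H->L->G->refl->D->L'->F->R'->C->plug->C

Answer: HECBFAHC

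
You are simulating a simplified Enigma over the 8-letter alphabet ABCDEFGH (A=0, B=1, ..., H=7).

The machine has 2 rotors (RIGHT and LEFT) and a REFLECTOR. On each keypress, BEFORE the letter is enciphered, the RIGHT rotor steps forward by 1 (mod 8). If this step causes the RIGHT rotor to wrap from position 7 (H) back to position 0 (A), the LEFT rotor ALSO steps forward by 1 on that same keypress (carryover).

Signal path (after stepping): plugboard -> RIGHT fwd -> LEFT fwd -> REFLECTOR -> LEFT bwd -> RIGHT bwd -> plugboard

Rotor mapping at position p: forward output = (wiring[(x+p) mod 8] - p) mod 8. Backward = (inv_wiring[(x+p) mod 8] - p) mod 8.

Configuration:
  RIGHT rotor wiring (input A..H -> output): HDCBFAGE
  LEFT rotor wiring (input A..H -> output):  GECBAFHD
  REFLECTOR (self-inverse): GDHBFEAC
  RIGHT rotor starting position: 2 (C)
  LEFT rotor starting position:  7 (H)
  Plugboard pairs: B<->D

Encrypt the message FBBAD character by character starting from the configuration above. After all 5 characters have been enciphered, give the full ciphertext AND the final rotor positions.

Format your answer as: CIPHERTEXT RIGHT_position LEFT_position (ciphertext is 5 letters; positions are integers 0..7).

Char 1 ('F'): step: R->3, L=7; F->plug->F->R->E->L->C->refl->H->L'->B->R'->E->plug->E
Char 2 ('B'): step: R->4, L=7; B->plug->D->R->A->L->E->refl->F->L'->C->R'->C->plug->C
Char 3 ('B'): step: R->5, L=7; B->plug->D->R->C->L->F->refl->E->L'->A->R'->H->plug->H
Char 4 ('A'): step: R->6, L=7; A->plug->A->R->A->L->E->refl->F->L'->C->R'->H->plug->H
Char 5 ('D'): step: R->7, L=7; D->plug->B->R->A->L->E->refl->F->L'->C->R'->E->plug->E
Final: ciphertext=ECHHE, RIGHT=7, LEFT=7

Answer: ECHHE 7 7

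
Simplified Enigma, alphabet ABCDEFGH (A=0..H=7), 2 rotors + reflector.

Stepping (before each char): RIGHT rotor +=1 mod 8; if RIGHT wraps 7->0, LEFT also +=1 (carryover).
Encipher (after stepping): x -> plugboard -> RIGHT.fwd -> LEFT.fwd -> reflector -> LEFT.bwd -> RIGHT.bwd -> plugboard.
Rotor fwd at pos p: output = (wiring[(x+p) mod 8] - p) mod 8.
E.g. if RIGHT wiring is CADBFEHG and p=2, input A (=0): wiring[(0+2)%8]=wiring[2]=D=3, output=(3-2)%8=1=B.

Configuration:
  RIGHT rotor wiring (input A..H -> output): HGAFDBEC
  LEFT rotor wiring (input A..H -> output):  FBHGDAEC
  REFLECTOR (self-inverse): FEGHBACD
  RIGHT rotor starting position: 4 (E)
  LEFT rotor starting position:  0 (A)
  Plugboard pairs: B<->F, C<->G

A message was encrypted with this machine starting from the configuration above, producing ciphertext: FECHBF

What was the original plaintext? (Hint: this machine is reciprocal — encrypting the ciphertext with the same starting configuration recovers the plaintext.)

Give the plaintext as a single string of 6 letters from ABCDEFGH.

Answer: BFBGCG

Derivation:
Char 1 ('F'): step: R->5, L=0; F->plug->B->R->H->L->C->refl->G->L'->D->R'->F->plug->B
Char 2 ('E'): step: R->6, L=0; E->plug->E->R->C->L->H->refl->D->L'->E->R'->B->plug->F
Char 3 ('C'): step: R->7, L=0; C->plug->G->R->C->L->H->refl->D->L'->E->R'->F->plug->B
Char 4 ('H'): step: R->0, L->1 (L advanced); H->plug->H->R->C->L->F->refl->A->L'->A->R'->C->plug->G
Char 5 ('B'): step: R->1, L=1; B->plug->F->R->D->L->C->refl->G->L'->B->R'->G->plug->C
Char 6 ('F'): step: R->2, L=1; F->plug->B->R->D->L->C->refl->G->L'->B->R'->C->plug->G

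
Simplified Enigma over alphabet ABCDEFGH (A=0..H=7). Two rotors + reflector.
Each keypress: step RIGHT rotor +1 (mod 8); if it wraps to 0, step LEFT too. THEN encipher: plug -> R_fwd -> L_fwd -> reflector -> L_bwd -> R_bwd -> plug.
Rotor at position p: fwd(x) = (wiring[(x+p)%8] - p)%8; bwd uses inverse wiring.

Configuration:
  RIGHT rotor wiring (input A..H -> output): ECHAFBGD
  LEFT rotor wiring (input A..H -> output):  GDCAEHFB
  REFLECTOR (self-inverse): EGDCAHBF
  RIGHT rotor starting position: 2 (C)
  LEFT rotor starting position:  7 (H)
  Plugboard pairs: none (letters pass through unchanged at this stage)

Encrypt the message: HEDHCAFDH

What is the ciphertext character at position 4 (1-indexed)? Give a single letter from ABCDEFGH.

Char 1 ('H'): step: R->3, L=7; H->plug->H->R->E->L->B->refl->G->L'->H->R'->G->plug->G
Char 2 ('E'): step: R->4, L=7; E->plug->E->R->A->L->C->refl->D->L'->D->R'->G->plug->G
Char 3 ('D'): step: R->5, L=7; D->plug->D->R->H->L->G->refl->B->L'->E->R'->A->plug->A
Char 4 ('H'): step: R->6, L=7; H->plug->H->R->D->L->D->refl->C->L'->A->R'->A->plug->A

A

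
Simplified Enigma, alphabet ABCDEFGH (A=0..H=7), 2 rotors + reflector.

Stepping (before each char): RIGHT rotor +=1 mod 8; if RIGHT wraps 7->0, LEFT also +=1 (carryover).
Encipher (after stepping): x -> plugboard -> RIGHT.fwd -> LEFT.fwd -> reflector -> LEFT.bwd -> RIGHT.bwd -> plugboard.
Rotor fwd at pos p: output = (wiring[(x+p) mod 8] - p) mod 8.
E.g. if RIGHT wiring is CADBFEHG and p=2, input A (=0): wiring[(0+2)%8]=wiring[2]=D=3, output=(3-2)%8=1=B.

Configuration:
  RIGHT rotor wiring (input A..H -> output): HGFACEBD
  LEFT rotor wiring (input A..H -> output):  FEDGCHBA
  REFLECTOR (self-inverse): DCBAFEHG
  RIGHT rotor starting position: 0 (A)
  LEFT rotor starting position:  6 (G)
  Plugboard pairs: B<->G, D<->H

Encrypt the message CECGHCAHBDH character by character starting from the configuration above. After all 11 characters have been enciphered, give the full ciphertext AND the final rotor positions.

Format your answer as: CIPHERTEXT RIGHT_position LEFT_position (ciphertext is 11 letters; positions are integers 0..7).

Answer: HFGCBEHAEFA 3 7

Derivation:
Char 1 ('C'): step: R->1, L=6; C->plug->C->R->H->L->B->refl->C->L'->B->R'->D->plug->H
Char 2 ('E'): step: R->2, L=6; E->plug->E->R->H->L->B->refl->C->L'->B->R'->F->plug->F
Char 3 ('C'): step: R->3, L=6; C->plug->C->R->B->L->C->refl->B->L'->H->R'->B->plug->G
Char 4 ('G'): step: R->4, L=6; G->plug->B->R->A->L->D->refl->A->L'->F->R'->C->plug->C
Char 5 ('H'): step: R->5, L=6; H->plug->D->R->C->L->H->refl->G->L'->D->R'->G->plug->B
Char 6 ('C'): step: R->6, L=6; C->plug->C->R->B->L->C->refl->B->L'->H->R'->E->plug->E
Char 7 ('A'): step: R->7, L=6; A->plug->A->R->E->L->F->refl->E->L'->G->R'->D->plug->H
Char 8 ('H'): step: R->0, L->7 (L advanced); H->plug->D->R->A->L->B->refl->C->L'->H->R'->A->plug->A
Char 9 ('B'): step: R->1, L=7; B->plug->G->R->C->L->F->refl->E->L'->D->R'->E->plug->E
Char 10 ('D'): step: R->2, L=7; D->plug->H->R->E->L->H->refl->G->L'->B->R'->F->plug->F
Char 11 ('H'): step: R->3, L=7; H->plug->D->R->G->L->A->refl->D->L'->F->R'->A->plug->A
Final: ciphertext=HFGCBEHAEFA, RIGHT=3, LEFT=7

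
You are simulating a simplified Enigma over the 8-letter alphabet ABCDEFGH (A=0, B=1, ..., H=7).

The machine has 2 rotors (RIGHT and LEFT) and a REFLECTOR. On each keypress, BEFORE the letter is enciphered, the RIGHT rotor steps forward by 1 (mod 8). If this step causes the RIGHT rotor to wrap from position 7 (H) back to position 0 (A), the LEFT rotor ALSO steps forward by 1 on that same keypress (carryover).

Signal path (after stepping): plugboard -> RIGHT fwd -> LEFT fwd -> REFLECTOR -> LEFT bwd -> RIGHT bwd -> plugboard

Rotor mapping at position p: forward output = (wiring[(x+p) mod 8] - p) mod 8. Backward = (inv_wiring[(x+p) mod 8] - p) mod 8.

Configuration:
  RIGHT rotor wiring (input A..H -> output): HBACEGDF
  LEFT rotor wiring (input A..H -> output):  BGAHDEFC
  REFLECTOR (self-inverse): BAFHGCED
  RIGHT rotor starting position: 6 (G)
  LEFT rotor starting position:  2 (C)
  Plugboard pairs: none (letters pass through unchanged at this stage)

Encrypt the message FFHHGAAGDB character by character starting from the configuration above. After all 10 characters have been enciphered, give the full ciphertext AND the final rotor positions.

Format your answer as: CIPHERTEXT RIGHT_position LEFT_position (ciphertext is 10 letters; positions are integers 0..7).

Answer: CEGFFFDFCD 0 4

Derivation:
Char 1 ('F'): step: R->7, L=2; F->plug->F->R->F->L->A->refl->B->L'->C->R'->C->plug->C
Char 2 ('F'): step: R->0, L->3 (L advanced); F->plug->F->R->G->L->D->refl->H->L'->E->R'->E->plug->E
Char 3 ('H'): step: R->1, L=3; H->plug->H->R->G->L->D->refl->H->L'->E->R'->G->plug->G
Char 4 ('H'): step: R->2, L=3; H->plug->H->R->H->L->F->refl->C->L'->D->R'->F->plug->F
Char 5 ('G'): step: R->3, L=3; G->plug->G->R->G->L->D->refl->H->L'->E->R'->F->plug->F
Char 6 ('A'): step: R->4, L=3; A->plug->A->R->A->L->E->refl->G->L'->F->R'->F->plug->F
Char 7 ('A'): step: R->5, L=3; A->plug->A->R->B->L->A->refl->B->L'->C->R'->D->plug->D
Char 8 ('G'): step: R->6, L=3; G->plug->G->R->G->L->D->refl->H->L'->E->R'->F->plug->F
Char 9 ('D'): step: R->7, L=3; D->plug->D->R->B->L->A->refl->B->L'->C->R'->C->plug->C
Char 10 ('B'): step: R->0, L->4 (L advanced); B->plug->B->R->B->L->A->refl->B->L'->C->R'->D->plug->D
Final: ciphertext=CEGFFFDFCD, RIGHT=0, LEFT=4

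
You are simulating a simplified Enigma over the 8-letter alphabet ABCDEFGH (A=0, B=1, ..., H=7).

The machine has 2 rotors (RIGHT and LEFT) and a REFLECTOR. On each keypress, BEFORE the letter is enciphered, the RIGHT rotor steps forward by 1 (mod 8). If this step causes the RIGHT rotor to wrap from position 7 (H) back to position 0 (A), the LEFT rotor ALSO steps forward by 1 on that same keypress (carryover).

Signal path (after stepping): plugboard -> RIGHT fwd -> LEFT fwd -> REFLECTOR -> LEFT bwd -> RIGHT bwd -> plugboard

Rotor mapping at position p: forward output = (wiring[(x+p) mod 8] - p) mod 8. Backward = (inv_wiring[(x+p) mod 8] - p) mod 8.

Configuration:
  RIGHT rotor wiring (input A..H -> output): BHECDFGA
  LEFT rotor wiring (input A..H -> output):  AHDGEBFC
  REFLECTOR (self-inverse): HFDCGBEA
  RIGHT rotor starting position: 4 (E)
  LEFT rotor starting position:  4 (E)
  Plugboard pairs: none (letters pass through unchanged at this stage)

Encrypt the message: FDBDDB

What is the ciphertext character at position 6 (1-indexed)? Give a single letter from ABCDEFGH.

Char 1 ('F'): step: R->5, L=4; F->plug->F->R->H->L->C->refl->D->L'->F->R'->G->plug->G
Char 2 ('D'): step: R->6, L=4; D->plug->D->R->B->L->F->refl->B->L'->C->R'->B->plug->B
Char 3 ('B'): step: R->7, L=4; B->plug->B->R->C->L->B->refl->F->L'->B->R'->A->plug->A
Char 4 ('D'): step: R->0, L->5 (L advanced); D->plug->D->R->C->L->F->refl->B->L'->G->R'->G->plug->G
Char 5 ('D'): step: R->1, L=5; D->plug->D->R->C->L->F->refl->B->L'->G->R'->A->plug->A
Char 6 ('B'): step: R->2, L=5; B->plug->B->R->A->L->E->refl->G->L'->F->R'->H->plug->H

H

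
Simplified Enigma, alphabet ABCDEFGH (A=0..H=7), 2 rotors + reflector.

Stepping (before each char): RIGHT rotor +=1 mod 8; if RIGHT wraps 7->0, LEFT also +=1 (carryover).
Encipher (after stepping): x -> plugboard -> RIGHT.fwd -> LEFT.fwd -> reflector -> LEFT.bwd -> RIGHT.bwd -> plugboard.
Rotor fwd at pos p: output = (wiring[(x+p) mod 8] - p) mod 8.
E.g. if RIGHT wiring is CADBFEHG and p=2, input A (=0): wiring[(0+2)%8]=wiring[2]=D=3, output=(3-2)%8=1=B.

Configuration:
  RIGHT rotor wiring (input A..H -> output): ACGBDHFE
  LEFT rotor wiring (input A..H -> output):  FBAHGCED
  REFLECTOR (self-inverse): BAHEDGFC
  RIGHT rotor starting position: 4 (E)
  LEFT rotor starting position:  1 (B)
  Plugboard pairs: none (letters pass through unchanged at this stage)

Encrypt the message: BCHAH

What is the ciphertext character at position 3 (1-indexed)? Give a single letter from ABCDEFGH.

Char 1 ('B'): step: R->5, L=1; B->plug->B->R->A->L->A->refl->B->L'->E->R'->G->plug->G
Char 2 ('C'): step: R->6, L=1; C->plug->C->R->C->L->G->refl->F->L'->D->R'->F->plug->F
Char 3 ('H'): step: R->7, L=1; H->plug->H->R->G->L->C->refl->H->L'->B->R'->B->plug->B

B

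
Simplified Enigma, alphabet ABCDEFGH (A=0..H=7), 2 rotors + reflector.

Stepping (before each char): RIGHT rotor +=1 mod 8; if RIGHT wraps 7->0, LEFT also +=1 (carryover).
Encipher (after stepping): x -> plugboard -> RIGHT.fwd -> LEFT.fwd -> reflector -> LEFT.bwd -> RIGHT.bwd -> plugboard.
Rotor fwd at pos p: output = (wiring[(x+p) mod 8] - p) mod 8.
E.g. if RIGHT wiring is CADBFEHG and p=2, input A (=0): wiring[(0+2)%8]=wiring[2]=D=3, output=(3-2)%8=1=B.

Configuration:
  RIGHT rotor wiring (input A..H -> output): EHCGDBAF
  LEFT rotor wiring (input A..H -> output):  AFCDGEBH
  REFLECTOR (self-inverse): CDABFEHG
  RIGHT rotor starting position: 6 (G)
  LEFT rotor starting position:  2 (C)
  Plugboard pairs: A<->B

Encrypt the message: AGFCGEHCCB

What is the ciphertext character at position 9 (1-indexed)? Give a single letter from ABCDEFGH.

Char 1 ('A'): step: R->7, L=2; A->plug->B->R->F->L->F->refl->E->L'->C->R'->G->plug->G
Char 2 ('G'): step: R->0, L->3 (L advanced); G->plug->G->R->A->L->A->refl->C->L'->G->R'->D->plug->D
Char 3 ('F'): step: R->1, L=3; F->plug->F->R->H->L->H->refl->G->L'->D->R'->H->plug->H
Char 4 ('C'): step: R->2, L=3; C->plug->C->R->B->L->D->refl->B->L'->C->R'->G->plug->G
Char 5 ('G'): step: R->3, L=3; G->plug->G->R->E->L->E->refl->F->L'->F->R'->D->plug->D
Char 6 ('E'): step: R->4, L=3; E->plug->E->R->A->L->A->refl->C->L'->G->R'->G->plug->G
Char 7 ('H'): step: R->5, L=3; H->plug->H->R->G->L->C->refl->A->L'->A->R'->C->plug->C
Char 8 ('C'): step: R->6, L=3; C->plug->C->R->G->L->C->refl->A->L'->A->R'->F->plug->F
Char 9 ('C'): step: R->7, L=3; C->plug->C->R->A->L->A->refl->C->L'->G->R'->A->plug->B

B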